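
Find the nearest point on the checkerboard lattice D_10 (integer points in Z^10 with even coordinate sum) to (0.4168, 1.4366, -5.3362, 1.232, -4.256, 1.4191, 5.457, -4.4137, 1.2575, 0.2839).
(0, 1, -5, 1, -4, 1, 5, -4, 1, 0)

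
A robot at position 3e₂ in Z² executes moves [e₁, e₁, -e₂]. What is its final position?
(2, 2)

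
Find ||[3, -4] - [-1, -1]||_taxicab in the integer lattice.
7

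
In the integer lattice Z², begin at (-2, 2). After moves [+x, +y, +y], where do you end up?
(-1, 4)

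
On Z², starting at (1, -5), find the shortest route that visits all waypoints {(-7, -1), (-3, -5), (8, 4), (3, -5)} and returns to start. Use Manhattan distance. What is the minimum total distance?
48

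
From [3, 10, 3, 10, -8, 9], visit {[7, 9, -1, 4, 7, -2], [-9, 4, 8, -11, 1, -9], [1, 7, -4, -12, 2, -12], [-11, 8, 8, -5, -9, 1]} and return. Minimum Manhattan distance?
190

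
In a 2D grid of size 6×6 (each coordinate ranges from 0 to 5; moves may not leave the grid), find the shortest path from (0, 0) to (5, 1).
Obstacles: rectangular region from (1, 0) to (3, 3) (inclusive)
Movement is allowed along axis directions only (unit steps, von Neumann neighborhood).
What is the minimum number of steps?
12
(one shortest path: (0, 0) → (0, 1) → (0, 2) → (0, 3) → (0, 4) → (1, 4) → (2, 4) → (3, 4) → (4, 4) → (5, 4) → (5, 3) → (5, 2) → (5, 1))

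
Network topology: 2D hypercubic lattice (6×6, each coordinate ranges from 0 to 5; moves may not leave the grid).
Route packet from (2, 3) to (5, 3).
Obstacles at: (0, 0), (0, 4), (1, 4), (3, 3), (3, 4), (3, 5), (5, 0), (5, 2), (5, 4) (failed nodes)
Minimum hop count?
5
(one shortest path: (2, 3) → (2, 2) → (3, 2) → (4, 2) → (4, 3) → (5, 3))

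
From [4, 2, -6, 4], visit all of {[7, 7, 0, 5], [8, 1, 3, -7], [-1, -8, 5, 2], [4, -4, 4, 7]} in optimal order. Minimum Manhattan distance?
76
(one optimal route: (4, 2, -6, 4) → (7, 7, 0, 5) → (8, 1, 3, -7) → (4, -4, 4, 7) → (-1, -8, 5, 2))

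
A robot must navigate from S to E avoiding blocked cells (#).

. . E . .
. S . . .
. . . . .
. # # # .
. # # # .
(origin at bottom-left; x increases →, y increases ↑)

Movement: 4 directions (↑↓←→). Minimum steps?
2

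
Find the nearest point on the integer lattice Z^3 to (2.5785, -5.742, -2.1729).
(3, -6, -2)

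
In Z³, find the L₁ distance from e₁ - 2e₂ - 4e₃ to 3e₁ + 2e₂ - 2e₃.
8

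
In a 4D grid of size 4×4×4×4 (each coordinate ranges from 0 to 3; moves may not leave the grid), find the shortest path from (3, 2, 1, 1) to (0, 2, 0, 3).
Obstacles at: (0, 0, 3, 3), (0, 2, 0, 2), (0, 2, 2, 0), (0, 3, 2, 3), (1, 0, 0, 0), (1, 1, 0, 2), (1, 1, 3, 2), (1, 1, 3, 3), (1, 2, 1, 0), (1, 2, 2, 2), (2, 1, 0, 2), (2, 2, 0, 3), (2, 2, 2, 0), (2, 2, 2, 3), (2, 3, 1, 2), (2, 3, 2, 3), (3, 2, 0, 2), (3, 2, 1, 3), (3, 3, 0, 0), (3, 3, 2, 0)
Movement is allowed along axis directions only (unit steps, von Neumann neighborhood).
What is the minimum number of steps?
6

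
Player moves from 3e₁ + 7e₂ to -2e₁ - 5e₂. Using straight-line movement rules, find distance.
13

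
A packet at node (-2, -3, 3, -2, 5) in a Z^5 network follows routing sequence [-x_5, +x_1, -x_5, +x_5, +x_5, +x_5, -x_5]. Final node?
(-1, -3, 3, -2, 5)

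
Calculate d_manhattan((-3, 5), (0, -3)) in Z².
11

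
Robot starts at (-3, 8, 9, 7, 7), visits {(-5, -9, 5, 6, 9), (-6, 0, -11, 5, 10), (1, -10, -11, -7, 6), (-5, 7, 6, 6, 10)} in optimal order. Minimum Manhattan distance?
89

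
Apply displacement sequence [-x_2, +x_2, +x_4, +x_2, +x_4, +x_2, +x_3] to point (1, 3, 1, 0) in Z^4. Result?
(1, 5, 2, 2)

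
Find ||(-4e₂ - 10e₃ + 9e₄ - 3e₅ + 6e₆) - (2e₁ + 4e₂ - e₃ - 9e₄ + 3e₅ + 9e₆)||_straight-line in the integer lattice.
22.7596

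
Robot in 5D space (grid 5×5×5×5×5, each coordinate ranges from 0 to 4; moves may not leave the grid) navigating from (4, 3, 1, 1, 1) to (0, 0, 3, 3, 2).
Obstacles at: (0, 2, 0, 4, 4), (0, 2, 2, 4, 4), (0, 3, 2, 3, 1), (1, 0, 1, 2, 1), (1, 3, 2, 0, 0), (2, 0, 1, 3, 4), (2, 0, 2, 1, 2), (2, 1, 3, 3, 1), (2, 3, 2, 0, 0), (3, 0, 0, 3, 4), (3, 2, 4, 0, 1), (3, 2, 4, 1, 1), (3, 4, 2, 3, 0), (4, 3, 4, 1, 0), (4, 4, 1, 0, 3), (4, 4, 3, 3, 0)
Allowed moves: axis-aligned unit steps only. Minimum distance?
12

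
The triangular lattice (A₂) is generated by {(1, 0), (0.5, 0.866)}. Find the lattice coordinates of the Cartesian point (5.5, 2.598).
4b₁ + 3b₂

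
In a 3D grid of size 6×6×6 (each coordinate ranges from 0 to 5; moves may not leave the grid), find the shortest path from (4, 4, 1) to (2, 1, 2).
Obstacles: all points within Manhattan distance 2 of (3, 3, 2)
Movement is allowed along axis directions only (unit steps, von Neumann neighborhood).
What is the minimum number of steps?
8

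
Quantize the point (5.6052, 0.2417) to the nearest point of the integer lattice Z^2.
(6, 0)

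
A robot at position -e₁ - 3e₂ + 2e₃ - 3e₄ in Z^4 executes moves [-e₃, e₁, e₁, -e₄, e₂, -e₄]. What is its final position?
(1, -2, 1, -5)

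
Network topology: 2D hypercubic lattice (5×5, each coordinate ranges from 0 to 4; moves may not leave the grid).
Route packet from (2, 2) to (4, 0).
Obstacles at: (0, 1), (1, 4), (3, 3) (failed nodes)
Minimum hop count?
4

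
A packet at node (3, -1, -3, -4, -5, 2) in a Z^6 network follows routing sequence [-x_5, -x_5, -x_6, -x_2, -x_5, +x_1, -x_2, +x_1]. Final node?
(5, -3, -3, -4, -8, 1)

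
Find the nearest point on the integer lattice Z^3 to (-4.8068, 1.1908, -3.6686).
(-5, 1, -4)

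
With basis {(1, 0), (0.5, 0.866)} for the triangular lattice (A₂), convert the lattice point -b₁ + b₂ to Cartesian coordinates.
(-0.5, 0.866)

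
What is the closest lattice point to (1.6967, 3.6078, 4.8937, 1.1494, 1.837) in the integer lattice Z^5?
(2, 4, 5, 1, 2)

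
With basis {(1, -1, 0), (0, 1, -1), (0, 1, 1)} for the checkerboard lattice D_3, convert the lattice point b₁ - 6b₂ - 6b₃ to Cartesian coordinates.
(1, -13, 0)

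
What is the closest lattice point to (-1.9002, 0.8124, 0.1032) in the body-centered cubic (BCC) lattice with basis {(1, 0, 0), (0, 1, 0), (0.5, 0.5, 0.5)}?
(-2, 1, 0)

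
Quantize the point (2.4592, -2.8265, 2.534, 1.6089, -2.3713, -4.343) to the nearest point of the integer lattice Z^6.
(2, -3, 3, 2, -2, -4)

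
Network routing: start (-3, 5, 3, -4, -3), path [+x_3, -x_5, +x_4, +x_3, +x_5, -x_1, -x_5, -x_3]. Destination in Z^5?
(-4, 5, 4, -3, -4)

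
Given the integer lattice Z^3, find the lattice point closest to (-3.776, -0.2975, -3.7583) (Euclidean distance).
(-4, 0, -4)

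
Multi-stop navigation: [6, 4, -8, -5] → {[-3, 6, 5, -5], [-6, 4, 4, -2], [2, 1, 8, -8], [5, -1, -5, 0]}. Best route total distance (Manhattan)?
65
(one optimal route: (6, 4, -8, -5) → (5, -1, -5, 0) → (2, 1, 8, -8) → (-3, 6, 5, -5) → (-6, 4, 4, -2))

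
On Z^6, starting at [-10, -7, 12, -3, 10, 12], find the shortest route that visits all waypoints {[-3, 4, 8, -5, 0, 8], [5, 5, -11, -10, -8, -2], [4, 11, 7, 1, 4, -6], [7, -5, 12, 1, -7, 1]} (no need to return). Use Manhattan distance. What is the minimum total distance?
169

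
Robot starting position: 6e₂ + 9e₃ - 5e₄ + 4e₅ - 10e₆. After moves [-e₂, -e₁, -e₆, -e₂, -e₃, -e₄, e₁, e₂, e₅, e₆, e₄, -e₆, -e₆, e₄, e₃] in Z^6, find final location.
(0, 5, 9, -4, 5, -12)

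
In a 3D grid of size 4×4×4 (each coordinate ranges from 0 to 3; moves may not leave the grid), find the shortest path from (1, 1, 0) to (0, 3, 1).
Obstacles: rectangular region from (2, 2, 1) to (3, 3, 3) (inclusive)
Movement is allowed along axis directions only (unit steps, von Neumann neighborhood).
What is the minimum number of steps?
4
(one shortest path: (1, 1, 0) → (0, 1, 0) → (0, 2, 0) → (0, 3, 0) → (0, 3, 1))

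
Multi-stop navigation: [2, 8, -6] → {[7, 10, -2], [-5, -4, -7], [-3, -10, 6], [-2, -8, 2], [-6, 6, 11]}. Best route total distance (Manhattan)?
88
(one optimal route: (2, 8, -6) → (7, 10, -2) → (-6, 6, 11) → (-3, -10, 6) → (-2, -8, 2) → (-5, -4, -7))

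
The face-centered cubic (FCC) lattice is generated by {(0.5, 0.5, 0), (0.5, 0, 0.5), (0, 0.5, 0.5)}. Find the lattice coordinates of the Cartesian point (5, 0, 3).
2b₁ + 8b₂ - 2b₃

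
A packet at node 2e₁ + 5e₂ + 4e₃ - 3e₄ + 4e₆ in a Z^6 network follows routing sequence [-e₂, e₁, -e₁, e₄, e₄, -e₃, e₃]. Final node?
(2, 4, 4, -1, 0, 4)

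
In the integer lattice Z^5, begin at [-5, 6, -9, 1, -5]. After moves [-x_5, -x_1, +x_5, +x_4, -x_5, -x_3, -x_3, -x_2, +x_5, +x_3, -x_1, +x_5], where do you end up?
(-7, 5, -10, 2, -4)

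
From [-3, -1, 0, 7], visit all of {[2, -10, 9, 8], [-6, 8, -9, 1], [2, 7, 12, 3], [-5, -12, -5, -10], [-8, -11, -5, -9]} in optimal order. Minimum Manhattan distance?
121
(one optimal route: (-3, -1, 0, 7) → (2, -10, 9, 8) → (2, 7, 12, 3) → (-6, 8, -9, 1) → (-8, -11, -5, -9) → (-5, -12, -5, -10))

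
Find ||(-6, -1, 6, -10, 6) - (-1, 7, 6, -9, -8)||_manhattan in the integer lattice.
28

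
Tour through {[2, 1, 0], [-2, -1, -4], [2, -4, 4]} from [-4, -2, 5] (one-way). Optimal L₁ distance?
28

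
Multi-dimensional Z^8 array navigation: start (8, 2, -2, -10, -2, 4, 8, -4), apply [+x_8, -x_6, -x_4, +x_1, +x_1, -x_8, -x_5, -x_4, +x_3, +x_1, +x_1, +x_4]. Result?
(12, 2, -1, -11, -3, 3, 8, -4)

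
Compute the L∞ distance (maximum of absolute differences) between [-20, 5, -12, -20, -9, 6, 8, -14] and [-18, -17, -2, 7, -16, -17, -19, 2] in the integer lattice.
27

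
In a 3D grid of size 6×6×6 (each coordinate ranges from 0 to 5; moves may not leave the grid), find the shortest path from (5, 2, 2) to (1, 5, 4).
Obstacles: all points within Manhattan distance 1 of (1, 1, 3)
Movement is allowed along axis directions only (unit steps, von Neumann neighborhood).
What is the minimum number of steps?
9
(one shortest path: (5, 2, 2) → (4, 2, 2) → (3, 2, 2) → (2, 2, 2) → (1, 2, 2) → (1, 3, 2) → (1, 4, 2) → (1, 5, 2) → (1, 5, 3) → (1, 5, 4))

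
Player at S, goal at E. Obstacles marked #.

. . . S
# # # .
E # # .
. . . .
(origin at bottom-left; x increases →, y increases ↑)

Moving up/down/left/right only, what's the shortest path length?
7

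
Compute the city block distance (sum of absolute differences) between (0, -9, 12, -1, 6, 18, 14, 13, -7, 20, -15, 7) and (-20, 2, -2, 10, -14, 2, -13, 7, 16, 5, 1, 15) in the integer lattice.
187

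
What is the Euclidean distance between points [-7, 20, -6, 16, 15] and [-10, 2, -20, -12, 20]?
36.5787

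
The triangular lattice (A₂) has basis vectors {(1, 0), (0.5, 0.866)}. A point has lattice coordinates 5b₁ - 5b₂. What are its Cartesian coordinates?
(2.5, -4.33)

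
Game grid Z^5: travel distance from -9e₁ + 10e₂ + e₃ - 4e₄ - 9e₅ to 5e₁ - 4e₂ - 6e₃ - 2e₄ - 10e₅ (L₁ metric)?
38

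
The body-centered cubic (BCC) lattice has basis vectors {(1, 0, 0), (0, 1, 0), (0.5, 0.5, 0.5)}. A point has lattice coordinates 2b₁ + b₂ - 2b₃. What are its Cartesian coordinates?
(1, 0, -1)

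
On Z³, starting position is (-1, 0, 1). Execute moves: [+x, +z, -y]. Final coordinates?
(0, -1, 2)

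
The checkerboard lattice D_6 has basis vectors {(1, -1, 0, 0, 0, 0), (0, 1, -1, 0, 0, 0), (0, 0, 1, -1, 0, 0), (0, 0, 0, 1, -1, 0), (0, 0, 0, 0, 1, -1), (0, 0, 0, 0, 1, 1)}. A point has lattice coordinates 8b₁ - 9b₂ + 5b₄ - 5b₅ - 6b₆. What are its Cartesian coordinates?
(8, -17, 9, 5, -16, -1)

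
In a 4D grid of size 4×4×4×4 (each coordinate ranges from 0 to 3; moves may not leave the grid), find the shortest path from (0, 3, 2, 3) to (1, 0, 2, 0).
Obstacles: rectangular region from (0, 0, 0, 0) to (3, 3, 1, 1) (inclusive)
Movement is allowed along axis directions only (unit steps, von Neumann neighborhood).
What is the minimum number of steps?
7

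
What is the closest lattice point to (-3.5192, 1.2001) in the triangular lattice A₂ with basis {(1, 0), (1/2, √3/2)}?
(-3.5, 0.866)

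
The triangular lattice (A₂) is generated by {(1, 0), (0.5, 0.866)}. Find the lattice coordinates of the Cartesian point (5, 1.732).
4b₁ + 2b₂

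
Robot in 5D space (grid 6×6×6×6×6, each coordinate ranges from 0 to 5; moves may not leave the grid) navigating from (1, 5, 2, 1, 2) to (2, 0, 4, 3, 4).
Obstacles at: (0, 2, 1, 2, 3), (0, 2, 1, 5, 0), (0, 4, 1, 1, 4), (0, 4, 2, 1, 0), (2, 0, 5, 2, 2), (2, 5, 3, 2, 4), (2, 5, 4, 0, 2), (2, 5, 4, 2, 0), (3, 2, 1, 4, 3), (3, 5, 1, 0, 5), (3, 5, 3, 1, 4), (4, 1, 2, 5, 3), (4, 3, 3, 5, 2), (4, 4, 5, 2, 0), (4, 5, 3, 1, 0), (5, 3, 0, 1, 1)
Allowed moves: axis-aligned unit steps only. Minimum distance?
12
(one shortest path: (1, 5, 2, 1, 2) → (2, 5, 2, 1, 2) → (2, 4, 2, 1, 2) → (2, 3, 2, 1, 2) → (2, 2, 2, 1, 2) → (2, 1, 2, 1, 2) → (2, 0, 2, 1, 2) → (2, 0, 3, 1, 2) → (2, 0, 4, 1, 2) → (2, 0, 4, 2, 2) → (2, 0, 4, 3, 2) → (2, 0, 4, 3, 3) → (2, 0, 4, 3, 4))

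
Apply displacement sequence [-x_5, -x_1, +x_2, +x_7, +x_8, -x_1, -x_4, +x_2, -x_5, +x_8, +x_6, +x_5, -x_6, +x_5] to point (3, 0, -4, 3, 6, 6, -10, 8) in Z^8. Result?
(1, 2, -4, 2, 6, 6, -9, 10)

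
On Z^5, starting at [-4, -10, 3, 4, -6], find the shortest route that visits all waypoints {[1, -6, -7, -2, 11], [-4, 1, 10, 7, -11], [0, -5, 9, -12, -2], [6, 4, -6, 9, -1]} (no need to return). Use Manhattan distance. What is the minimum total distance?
145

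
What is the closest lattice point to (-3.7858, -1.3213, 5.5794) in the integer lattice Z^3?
(-4, -1, 6)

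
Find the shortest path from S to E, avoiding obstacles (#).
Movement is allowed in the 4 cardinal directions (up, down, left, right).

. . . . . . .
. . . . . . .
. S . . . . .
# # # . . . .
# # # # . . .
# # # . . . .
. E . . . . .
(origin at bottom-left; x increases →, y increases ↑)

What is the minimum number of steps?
10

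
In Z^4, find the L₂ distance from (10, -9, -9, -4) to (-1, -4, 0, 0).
15.5885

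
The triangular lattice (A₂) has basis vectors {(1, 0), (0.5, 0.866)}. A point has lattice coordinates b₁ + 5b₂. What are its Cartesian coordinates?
(3.5, 4.33)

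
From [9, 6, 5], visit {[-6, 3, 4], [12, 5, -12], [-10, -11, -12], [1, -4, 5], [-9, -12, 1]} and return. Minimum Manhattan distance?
128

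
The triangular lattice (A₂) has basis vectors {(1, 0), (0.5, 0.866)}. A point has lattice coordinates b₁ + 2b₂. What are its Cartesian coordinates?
(2, 1.732)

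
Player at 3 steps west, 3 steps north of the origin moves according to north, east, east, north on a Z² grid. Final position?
(-1, 5)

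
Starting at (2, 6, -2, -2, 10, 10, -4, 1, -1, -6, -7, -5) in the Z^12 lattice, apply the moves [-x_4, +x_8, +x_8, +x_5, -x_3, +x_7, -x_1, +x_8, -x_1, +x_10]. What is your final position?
(0, 6, -3, -3, 11, 10, -3, 4, -1, -5, -7, -5)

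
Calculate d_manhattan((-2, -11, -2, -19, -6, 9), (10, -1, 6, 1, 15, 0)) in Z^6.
80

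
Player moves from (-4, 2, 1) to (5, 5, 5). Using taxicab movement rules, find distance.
16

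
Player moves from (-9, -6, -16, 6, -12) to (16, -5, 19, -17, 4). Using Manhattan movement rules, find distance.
100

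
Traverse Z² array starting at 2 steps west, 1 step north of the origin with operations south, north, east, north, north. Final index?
(-1, 3)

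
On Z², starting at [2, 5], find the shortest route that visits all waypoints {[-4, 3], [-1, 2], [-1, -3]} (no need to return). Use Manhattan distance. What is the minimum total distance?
17
(one optimal route: (2, 5) → (-4, 3) → (-1, 2) → (-1, -3))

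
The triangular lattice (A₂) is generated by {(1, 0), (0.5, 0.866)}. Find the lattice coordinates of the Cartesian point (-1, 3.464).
-3b₁ + 4b₂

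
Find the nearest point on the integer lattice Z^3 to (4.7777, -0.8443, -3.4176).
(5, -1, -3)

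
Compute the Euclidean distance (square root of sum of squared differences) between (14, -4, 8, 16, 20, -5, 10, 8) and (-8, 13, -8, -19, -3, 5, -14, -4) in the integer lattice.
60.025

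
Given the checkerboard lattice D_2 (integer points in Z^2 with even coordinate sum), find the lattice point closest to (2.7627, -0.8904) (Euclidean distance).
(3, -1)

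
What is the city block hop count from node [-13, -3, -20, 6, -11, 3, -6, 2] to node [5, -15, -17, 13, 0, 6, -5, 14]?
67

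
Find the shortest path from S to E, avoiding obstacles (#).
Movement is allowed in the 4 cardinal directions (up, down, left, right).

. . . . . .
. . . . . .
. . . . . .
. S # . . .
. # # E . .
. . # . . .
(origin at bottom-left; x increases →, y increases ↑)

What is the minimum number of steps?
5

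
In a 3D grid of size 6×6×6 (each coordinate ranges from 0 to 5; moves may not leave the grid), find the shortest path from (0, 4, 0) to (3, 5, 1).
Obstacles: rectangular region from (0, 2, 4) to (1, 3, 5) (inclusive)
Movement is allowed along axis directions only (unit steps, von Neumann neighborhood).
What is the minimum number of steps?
5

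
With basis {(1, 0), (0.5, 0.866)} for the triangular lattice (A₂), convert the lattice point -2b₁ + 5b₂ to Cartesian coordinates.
(0.5, 4.33)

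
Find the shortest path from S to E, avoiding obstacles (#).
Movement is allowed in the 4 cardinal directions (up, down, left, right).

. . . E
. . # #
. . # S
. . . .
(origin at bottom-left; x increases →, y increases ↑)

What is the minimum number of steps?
8
(one shortest path: (3, 1) → (3, 0) → (2, 0) → (1, 0) → (1, 1) → (1, 2) → (1, 3) → (2, 3) → (3, 3))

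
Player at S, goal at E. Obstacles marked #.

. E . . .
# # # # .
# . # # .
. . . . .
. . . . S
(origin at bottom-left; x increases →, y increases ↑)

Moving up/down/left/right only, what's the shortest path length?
7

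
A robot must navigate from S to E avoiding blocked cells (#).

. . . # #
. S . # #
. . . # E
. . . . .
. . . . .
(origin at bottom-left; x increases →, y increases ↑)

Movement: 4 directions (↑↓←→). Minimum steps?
6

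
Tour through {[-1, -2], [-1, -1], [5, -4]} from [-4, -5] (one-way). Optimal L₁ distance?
16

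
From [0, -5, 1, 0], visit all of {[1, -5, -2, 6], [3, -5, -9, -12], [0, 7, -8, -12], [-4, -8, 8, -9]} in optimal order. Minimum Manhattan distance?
89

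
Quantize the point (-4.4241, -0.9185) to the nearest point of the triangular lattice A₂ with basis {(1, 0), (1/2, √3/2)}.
(-4.5, -0.866)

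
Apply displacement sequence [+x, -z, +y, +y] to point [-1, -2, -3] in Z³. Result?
(0, 0, -4)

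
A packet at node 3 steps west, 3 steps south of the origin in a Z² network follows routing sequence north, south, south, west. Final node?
(-4, -4)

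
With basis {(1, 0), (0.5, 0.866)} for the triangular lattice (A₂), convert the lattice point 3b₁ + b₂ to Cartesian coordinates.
(3.5, 0.866)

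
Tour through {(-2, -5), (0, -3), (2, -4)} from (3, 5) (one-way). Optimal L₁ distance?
17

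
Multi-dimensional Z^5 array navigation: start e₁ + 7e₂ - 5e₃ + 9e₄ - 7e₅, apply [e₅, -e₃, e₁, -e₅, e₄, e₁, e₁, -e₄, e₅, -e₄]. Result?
(4, 7, -6, 8, -6)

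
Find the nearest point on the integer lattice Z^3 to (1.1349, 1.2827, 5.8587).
(1, 1, 6)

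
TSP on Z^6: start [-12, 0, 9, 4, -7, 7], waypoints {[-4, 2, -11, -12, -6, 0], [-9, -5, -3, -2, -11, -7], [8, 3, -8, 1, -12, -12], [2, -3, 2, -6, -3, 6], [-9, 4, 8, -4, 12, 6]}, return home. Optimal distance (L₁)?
246
(one optimal route: (-12, 0, 9, 4, -7, 7) → (-9, -5, -3, -2, -11, -7) → (8, 3, -8, 1, -12, -12) → (-4, 2, -11, -12, -6, 0) → (2, -3, 2, -6, -3, 6) → (-9, 4, 8, -4, 12, 6) → (-12, 0, 9, 4, -7, 7))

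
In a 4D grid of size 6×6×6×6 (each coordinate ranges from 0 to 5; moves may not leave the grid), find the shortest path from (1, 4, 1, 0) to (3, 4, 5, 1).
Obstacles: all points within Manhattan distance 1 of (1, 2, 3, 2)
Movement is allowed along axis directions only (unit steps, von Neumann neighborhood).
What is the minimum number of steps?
7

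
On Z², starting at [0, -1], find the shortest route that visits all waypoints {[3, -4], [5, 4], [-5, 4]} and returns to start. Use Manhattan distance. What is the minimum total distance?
36
(one optimal route: (0, -1) → (3, -4) → (5, 4) → (-5, 4) → (0, -1))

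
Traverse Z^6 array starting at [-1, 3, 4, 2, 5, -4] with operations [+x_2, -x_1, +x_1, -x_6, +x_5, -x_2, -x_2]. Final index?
(-1, 2, 4, 2, 6, -5)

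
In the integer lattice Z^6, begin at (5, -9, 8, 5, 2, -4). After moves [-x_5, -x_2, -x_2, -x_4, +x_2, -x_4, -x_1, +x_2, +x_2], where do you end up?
(4, -8, 8, 3, 1, -4)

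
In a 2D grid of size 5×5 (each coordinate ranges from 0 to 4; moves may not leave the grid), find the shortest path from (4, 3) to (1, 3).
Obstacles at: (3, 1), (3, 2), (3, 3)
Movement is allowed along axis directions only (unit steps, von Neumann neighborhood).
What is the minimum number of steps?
5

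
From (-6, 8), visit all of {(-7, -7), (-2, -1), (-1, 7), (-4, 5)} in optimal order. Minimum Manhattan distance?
30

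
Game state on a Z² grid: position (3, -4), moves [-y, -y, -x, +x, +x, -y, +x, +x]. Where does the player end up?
(6, -7)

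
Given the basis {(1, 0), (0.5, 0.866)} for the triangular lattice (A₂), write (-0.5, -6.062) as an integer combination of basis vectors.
3b₁ - 7b₂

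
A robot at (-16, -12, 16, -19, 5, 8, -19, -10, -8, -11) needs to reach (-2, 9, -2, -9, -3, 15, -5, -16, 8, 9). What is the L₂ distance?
45.4093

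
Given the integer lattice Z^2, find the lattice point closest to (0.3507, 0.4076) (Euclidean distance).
(0, 0)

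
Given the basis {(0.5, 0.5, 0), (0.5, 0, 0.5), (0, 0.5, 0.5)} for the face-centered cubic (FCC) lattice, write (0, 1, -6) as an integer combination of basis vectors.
7b₁ - 7b₂ - 5b₃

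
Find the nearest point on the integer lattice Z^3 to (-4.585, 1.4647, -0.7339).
(-5, 1, -1)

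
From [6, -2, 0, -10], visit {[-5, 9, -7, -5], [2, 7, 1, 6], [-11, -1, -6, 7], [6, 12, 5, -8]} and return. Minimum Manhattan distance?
138
(one optimal route: (6, -2, 0, -10) → (2, 7, 1, 6) → (-11, -1, -6, 7) → (-5, 9, -7, -5) → (6, 12, 5, -8) → (6, -2, 0, -10))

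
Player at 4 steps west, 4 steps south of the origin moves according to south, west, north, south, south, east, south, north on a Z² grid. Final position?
(-4, -6)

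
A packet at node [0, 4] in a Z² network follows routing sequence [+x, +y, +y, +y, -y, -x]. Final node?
(0, 6)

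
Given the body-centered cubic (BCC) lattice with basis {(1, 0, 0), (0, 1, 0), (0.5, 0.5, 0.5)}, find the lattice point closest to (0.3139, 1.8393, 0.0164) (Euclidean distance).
(0, 2, 0)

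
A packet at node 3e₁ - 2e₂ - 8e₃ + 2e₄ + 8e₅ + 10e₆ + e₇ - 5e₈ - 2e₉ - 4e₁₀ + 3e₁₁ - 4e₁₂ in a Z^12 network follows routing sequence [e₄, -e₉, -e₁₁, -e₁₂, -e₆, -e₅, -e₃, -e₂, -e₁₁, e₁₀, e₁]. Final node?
(4, -3, -9, 3, 7, 9, 1, -5, -3, -3, 1, -5)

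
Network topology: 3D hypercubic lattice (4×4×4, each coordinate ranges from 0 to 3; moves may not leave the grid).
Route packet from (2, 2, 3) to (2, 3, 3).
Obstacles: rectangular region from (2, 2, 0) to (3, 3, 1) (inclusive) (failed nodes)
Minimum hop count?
1
(one shortest path: (2, 2, 3) → (2, 3, 3))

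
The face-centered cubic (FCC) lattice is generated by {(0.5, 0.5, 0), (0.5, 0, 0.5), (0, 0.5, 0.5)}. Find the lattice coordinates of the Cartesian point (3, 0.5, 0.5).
3b₁ + 3b₂ - 2b₃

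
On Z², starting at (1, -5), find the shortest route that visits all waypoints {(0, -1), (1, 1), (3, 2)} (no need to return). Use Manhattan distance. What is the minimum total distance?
11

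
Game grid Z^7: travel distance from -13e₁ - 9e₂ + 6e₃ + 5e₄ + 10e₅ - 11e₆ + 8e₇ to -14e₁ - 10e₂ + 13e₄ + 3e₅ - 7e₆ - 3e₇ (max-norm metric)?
11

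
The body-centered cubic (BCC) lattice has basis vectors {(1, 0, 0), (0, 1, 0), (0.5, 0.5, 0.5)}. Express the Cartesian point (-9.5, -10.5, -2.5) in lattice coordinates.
-7b₁ - 8b₂ - 5b₃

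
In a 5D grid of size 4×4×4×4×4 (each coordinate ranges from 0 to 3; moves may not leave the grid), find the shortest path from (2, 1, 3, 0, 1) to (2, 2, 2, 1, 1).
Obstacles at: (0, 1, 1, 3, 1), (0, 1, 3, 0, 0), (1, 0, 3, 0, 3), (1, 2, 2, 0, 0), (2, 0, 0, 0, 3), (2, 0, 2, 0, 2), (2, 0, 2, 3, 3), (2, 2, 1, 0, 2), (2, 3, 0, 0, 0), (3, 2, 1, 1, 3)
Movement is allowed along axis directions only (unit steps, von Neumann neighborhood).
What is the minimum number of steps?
3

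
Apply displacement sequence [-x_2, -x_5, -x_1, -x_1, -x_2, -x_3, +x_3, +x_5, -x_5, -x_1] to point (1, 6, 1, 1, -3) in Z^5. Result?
(-2, 4, 1, 1, -4)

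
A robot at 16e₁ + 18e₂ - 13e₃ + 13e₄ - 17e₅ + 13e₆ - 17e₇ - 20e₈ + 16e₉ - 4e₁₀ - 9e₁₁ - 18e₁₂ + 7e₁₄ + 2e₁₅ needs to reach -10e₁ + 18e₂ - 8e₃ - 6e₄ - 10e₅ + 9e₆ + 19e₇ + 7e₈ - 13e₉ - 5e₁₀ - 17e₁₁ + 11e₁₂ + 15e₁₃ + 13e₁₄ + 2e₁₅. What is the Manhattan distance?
212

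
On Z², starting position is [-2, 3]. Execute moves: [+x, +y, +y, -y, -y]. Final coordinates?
(-1, 3)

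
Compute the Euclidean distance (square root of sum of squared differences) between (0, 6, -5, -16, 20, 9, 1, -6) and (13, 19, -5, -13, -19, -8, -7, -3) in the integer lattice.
47.2229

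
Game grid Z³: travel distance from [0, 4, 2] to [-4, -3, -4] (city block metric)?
17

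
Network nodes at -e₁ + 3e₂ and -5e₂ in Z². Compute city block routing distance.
9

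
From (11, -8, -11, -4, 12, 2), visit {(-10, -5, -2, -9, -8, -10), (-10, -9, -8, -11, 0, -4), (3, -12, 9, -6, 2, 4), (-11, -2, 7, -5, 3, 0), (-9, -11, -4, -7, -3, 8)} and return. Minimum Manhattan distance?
222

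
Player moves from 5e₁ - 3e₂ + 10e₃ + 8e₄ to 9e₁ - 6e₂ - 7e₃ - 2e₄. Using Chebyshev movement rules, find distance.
17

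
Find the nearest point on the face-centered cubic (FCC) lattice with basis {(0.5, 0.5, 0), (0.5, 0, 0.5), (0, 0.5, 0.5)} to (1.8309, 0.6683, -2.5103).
(2, 0.5, -2.5)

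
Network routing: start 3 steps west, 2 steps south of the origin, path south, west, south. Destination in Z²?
(-4, -4)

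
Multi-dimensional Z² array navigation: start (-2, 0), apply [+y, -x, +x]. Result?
(-2, 1)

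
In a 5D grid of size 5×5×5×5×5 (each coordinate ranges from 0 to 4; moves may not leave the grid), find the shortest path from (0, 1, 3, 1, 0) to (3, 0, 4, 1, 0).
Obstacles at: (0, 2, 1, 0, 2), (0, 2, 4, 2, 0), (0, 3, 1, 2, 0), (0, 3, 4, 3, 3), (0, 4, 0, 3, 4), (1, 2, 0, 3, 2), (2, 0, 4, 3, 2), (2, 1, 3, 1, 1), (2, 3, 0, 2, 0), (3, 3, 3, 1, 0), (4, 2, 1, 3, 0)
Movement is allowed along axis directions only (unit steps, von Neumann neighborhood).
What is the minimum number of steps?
5
(one shortest path: (0, 1, 3, 1, 0) → (1, 1, 3, 1, 0) → (2, 1, 3, 1, 0) → (3, 1, 3, 1, 0) → (3, 0, 3, 1, 0) → (3, 0, 4, 1, 0))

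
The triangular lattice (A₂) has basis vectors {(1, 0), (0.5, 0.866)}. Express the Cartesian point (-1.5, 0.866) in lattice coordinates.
-2b₁ + b₂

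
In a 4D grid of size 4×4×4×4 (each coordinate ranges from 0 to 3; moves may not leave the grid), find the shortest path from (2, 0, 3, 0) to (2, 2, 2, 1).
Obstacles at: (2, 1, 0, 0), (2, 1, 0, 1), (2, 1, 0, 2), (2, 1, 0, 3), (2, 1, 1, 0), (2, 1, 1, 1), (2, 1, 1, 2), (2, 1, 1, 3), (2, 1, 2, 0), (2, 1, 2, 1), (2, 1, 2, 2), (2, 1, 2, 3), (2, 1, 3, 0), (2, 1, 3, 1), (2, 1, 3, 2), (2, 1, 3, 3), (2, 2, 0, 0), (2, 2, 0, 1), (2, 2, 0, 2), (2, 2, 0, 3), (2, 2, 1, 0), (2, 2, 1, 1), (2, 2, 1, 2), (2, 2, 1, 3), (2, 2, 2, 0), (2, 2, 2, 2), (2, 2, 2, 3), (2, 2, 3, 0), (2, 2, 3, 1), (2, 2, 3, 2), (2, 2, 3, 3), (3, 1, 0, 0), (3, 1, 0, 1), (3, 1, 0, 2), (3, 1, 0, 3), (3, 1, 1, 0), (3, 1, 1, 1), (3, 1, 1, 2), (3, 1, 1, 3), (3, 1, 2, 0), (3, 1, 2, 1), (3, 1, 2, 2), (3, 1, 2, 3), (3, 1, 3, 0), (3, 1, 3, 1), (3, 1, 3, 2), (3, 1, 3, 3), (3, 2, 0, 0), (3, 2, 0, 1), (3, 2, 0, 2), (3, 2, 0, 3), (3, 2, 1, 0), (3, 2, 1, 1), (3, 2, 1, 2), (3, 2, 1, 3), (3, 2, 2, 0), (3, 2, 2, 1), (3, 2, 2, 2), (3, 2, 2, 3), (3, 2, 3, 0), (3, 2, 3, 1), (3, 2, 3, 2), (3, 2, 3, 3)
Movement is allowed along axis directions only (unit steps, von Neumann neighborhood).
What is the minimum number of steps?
6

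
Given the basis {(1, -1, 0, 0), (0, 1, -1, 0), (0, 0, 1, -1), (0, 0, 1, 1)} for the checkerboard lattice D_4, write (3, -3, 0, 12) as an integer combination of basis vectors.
3b₁ - 6b₃ + 6b₄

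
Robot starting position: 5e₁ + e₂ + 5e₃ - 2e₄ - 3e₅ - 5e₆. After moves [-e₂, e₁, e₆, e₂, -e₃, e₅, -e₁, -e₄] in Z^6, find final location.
(5, 1, 4, -3, -2, -4)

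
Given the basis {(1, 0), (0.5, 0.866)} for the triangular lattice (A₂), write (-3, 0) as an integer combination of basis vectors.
-3b₁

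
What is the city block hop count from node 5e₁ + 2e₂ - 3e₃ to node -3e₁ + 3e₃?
16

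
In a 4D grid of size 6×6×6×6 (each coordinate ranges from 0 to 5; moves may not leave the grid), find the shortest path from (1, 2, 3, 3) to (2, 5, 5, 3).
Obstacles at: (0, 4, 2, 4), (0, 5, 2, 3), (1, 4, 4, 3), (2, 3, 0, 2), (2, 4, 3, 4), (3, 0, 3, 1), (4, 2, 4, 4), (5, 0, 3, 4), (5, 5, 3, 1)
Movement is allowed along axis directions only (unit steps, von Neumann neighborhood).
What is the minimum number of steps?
6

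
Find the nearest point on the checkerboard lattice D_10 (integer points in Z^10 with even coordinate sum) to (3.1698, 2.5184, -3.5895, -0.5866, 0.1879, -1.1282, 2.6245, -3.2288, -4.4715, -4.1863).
(3, 3, -4, -1, 0, -1, 3, -3, -4, -4)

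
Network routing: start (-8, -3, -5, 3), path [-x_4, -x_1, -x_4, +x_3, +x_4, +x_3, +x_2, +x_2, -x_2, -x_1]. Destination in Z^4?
(-10, -2, -3, 2)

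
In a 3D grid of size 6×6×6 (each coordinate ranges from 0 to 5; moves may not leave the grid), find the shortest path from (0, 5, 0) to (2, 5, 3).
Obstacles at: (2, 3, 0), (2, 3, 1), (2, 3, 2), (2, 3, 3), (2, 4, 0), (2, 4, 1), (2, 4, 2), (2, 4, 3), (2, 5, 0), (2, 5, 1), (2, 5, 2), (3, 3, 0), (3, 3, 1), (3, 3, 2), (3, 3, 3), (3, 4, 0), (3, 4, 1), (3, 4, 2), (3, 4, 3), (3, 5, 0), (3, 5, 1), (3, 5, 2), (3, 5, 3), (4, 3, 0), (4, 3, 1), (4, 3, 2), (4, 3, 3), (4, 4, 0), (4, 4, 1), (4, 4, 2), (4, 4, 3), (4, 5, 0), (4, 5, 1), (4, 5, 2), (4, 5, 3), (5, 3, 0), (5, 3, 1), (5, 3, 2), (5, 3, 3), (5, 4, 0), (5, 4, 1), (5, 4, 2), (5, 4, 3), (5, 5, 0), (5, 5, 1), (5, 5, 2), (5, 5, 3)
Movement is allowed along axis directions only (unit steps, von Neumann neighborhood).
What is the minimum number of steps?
5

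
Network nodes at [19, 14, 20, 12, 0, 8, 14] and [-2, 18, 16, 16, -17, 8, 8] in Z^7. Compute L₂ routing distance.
28.5307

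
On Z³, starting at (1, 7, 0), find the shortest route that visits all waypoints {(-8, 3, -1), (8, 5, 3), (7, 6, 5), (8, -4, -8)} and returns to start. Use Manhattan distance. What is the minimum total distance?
80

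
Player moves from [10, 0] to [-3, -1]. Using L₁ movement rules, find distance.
14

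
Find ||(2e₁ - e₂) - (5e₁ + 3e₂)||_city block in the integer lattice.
7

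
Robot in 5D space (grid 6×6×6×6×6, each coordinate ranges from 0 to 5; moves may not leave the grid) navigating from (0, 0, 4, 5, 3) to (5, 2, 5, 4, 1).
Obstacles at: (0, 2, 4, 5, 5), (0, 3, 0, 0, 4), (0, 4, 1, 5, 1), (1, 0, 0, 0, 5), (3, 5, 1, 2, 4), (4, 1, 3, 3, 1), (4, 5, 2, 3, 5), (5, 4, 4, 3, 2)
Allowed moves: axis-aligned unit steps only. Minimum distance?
11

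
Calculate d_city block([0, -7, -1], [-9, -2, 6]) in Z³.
21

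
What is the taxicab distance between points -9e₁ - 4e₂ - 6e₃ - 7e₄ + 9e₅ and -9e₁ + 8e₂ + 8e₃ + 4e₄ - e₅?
47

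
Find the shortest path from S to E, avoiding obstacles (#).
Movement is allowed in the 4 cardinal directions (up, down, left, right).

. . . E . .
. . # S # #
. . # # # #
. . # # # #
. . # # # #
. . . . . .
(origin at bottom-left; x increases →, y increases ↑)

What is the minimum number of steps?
1
(one shortest path: (3, 4) → (3, 5))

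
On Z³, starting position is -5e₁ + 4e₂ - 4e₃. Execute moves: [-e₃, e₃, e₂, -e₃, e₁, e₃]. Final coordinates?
(-4, 5, -4)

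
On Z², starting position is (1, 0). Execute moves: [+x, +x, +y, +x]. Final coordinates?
(4, 1)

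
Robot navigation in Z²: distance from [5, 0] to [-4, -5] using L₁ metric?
14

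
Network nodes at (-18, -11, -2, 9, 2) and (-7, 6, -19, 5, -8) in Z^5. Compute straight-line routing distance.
28.5482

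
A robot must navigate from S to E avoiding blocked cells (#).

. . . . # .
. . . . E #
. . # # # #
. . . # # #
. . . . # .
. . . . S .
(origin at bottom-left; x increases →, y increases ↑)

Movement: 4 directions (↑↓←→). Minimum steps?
10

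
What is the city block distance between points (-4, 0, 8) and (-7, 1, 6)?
6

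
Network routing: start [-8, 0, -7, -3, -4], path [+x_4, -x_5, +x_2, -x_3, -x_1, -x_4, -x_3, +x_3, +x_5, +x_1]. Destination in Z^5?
(-8, 1, -8, -3, -4)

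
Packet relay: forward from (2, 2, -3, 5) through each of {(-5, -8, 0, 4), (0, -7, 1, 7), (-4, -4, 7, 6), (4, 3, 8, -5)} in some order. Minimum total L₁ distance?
68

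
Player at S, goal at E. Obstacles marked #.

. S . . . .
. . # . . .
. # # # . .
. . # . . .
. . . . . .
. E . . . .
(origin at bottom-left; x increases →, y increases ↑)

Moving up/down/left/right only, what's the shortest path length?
7
(one shortest path: (1, 5) → (0, 5) → (0, 4) → (0, 3) → (0, 2) → (1, 2) → (1, 1) → (1, 0))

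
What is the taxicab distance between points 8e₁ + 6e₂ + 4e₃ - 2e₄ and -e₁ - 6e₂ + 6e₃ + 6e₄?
31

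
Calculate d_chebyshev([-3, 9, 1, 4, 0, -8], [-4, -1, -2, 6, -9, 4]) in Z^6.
12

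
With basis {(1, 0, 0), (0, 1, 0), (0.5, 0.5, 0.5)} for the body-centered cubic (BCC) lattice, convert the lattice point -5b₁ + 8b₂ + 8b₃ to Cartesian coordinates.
(-1, 12, 4)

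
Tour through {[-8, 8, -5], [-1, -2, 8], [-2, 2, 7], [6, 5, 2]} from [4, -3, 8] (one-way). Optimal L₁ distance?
52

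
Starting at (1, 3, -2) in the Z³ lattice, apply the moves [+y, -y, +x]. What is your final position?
(2, 3, -2)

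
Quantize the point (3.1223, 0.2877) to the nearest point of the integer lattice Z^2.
(3, 0)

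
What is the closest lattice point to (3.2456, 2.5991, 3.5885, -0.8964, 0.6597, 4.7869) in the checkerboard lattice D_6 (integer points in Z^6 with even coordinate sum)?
(3, 3, 3, -1, 1, 5)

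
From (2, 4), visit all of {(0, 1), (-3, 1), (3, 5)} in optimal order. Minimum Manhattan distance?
12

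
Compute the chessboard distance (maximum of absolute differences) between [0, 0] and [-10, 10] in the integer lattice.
10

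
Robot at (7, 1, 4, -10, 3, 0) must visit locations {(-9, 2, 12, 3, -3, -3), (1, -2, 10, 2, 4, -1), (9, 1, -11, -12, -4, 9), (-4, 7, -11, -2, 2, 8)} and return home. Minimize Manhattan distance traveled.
180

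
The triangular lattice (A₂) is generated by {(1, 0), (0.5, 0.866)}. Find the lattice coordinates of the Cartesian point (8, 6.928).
4b₁ + 8b₂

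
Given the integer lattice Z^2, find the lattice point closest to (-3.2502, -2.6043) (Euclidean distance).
(-3, -3)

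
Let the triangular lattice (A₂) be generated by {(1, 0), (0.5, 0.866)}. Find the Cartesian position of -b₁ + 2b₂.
(0, 1.732)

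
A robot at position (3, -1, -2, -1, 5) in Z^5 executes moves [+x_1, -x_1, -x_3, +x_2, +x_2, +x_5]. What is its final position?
(3, 1, -3, -1, 6)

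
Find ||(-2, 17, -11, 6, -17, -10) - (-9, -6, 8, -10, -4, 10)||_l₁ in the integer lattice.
98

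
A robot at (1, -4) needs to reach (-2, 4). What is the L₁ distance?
11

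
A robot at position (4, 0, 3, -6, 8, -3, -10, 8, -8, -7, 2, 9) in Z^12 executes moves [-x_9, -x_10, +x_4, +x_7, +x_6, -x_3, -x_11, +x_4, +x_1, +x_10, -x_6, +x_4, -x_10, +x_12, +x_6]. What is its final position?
(5, 0, 2, -3, 8, -2, -9, 8, -9, -8, 1, 10)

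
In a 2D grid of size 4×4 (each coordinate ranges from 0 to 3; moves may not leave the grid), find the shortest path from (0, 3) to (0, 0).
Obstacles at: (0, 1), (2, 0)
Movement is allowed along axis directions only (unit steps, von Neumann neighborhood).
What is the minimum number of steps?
5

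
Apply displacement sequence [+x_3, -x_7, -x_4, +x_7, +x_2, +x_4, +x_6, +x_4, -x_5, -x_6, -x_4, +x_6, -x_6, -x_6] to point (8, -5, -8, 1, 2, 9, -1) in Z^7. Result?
(8, -4, -7, 1, 1, 8, -1)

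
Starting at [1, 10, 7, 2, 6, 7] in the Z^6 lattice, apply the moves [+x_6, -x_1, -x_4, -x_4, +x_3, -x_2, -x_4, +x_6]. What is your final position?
(0, 9, 8, -1, 6, 9)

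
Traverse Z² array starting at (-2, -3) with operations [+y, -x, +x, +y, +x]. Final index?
(-1, -1)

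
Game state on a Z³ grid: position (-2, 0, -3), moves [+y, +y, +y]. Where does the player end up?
(-2, 3, -3)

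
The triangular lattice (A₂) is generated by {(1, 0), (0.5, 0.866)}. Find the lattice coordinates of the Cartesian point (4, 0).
4b₁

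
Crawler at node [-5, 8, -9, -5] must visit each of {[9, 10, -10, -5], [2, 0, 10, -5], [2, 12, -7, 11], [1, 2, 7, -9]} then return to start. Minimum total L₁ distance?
132
(one optimal route: (-5, 8, -9, -5) → (9, 10, -10, -5) → (2, 12, -7, 11) → (2, 0, 10, -5) → (1, 2, 7, -9) → (-5, 8, -9, -5))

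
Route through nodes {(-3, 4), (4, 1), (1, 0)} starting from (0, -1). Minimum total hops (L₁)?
16
(one optimal route: (0, -1) → (1, 0) → (4, 1) → (-3, 4))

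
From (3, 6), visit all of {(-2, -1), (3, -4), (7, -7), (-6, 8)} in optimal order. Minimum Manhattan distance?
39
(one optimal route: (3, 6) → (-6, 8) → (-2, -1) → (3, -4) → (7, -7))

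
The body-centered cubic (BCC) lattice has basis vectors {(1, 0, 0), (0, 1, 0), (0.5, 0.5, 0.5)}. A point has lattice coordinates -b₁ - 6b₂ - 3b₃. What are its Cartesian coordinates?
(-2.5, -7.5, -1.5)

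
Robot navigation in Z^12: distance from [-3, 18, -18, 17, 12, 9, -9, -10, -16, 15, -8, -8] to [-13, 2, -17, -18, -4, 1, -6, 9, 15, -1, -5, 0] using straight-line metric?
59.6825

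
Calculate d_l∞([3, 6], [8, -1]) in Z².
7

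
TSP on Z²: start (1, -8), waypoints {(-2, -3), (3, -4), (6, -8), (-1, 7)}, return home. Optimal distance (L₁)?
46
(one optimal route: (1, -8) → (-2, -3) → (-1, 7) → (3, -4) → (6, -8) → (1, -8))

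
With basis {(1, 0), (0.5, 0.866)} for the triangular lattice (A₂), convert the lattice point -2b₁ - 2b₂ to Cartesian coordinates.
(-3, -1.732)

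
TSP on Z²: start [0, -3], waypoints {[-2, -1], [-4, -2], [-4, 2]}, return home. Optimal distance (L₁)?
18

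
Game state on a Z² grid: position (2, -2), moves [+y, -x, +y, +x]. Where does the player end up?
(2, 0)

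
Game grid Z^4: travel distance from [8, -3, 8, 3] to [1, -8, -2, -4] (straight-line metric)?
14.9332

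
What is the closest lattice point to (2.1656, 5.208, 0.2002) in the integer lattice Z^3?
(2, 5, 0)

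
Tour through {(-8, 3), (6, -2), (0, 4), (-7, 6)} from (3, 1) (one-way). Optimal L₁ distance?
31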